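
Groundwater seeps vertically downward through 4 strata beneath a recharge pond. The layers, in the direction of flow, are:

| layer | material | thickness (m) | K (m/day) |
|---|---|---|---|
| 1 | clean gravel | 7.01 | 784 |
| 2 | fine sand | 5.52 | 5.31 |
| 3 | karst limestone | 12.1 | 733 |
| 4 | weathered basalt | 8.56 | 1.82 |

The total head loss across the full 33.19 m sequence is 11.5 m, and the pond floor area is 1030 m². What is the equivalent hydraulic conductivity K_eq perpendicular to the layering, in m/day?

5.75

Flow is perpendicular to layering, so the layers act in series and the equivalent K is the thickness-weighted harmonic mean.
Total thickness L = 7.01 + 5.52 + 12.1 + 8.56 = 33.19 m.
Σ(b_i/K_i) = 7.01/784 + 5.52/5.31 + 12.1/733 + 8.56/1.82 = 5.768 d.
K_eq = L / Σ(b_i/K_i) = 33.19 / 5.768 = 5.754 m/day.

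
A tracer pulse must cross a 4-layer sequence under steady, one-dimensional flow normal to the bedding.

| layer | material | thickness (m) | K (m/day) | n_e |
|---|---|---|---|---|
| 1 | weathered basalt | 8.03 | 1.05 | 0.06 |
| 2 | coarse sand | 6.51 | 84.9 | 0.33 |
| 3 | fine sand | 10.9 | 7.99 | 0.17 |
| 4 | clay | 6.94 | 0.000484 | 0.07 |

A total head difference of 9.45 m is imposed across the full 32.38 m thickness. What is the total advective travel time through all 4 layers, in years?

With flow normal to the layers, continuity requires the same specific discharge q through every layer.
Σ(b_i/K_i) = 8.03/1.05 + 6.51/84.9 + 10.9/7.99 + 6.94/0.000484 = 14348 d.
q = Δh / Σ(b_i/K_i) = 9.45 / 14348 = 0.0006586 m/day.
In each layer the seepage velocity is v_i = q/n_i, so the layer transit time is t_i = b_i·n_i / q:
  layer 1 (weathered basalt): t_1 = 8.03 × 0.06 / 0.0006586 = 731.5 d
  layer 2 (coarse sand): t_2 = 6.51 × 0.33 / 0.0006586 = 3262 d
  layer 3 (fine sand): t_3 = 10.9 × 0.17 / 0.0006586 = 2813 d
  layer 4 (clay): t_4 = 6.94 × 0.07 / 0.0006586 = 737.6 d
Total t = Σ t_i = 7544 days = 20.66 years.

20.7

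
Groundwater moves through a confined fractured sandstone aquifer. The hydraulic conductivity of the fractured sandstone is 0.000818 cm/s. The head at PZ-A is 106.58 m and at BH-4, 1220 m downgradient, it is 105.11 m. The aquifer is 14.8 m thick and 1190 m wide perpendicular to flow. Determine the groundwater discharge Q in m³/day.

15.0

Convert K: 0.000818 cm/s × 864 = 0.7068 m/day.
Cross-sectional area A = 1190 × 14.8 = 17612 m².
Hydraulic gradient i = (106.58 − 105.11) / 1220 = 1.47 / 1220 = 0.001205.
Darcy's law: Q = K · A · i = 0.7068 × 17612 × 0.001205 = 15.00 m³/day.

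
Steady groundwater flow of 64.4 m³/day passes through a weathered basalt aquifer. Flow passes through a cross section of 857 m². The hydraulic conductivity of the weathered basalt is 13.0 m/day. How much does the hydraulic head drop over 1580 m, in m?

9.13

From Q = K·A·i, i = Q / (K·A) = 64.4 / (13.00 × 857.0) = 0.005780.
Head loss Δh = i · L = 0.005780 × 1580 = 9.133 m.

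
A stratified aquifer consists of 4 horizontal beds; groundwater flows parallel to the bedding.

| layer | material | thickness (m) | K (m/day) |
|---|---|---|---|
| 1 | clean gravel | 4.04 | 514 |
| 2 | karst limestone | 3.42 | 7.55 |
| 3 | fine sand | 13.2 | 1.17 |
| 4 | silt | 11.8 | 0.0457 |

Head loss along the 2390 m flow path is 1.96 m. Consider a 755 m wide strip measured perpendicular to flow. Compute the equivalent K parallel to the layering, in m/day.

Flow is parallel to layering, so each bed carries its own Darcy discharge and the transmissivities add.
Σ(K_i·b_i) = 514×4.04 + 7.55×3.42 + 1.17×13.2 + 0.0457×11.8 = 2118 m²/day.
Total thickness b = 32.46 m, so K_eq = Σ(K_i·b_i)/b = 65.26 m/day.

65.3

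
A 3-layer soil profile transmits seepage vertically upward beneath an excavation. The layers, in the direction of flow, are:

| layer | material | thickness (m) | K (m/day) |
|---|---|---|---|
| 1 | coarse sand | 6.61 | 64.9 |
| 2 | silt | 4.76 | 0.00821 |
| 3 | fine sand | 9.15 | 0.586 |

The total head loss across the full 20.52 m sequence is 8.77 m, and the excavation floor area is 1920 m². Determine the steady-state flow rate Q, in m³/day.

28.3

Flow is perpendicular to layering, so the layers act in series and the equivalent K is the thickness-weighted harmonic mean.
Total thickness L = 6.61 + 4.76 + 9.15 = 20.52 m.
Σ(b_i/K_i) = 6.61/64.9 + 4.76/0.00821 + 9.15/0.586 = 595.5 d.
K_eq = L / Σ(b_i/K_i) = 20.52 / 595.5 = 0.03446 m/day.
Q = K_eq · A · (Δh/L) = 0.03446 × 1920 × (8.77/20.52) = 28.28 m³/day.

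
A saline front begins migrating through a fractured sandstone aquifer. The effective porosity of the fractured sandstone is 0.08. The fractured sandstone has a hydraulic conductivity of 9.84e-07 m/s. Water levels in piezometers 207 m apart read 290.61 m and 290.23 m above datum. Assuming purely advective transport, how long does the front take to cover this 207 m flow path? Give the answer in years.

291

Convert K: 9.84e-07 m/s × 86400 = 0.08502 m/day.
Hydraulic gradient i = (290.61 − 290.23) / 207 = 0.38 / 207 = 0.001836.
Darcy flux q = K · i = 0.08502 × 0.001836 = 0.0001561 m/day.
Seepage velocity v = q / n_e = 0.0001561 / 0.08 = 0.001951 m/day.
Travel time t = L / v = 207 / 0.001951 = 1.061e+05 days = 290.5 years.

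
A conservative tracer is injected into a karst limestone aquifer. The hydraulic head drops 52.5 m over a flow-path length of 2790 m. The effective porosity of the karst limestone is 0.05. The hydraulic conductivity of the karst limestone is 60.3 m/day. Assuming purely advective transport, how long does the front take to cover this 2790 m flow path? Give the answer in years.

0.337

Hydraulic gradient i = Δh / L = 52.5 / 2790 = 0.01882.
Darcy flux q = K · i = 60.30 × 0.01882 = 1.135 m/day.
Seepage velocity v = q / n_e = 1.135 / 0.05 = 22.69 m/day.
Travel time t = L / v = 2790 / 22.69 = 122.9 days = 0.3366 years.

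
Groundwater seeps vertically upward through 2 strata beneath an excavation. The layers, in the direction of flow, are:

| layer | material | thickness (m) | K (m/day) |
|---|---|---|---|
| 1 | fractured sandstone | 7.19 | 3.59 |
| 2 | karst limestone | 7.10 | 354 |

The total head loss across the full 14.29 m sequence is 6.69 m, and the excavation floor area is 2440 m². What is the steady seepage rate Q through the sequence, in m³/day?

Flow is perpendicular to layering, so the layers act in series and the equivalent K is the thickness-weighted harmonic mean.
Total thickness L = 7.19 + 7.10 = 14.29 m.
Σ(b_i/K_i) = 7.19/3.59 + 7.10/354 = 2.023 d.
K_eq = L / Σ(b_i/K_i) = 14.29 / 2.023 = 7.064 m/day.
Q = K_eq · A · (Δh/L) = 7.064 × 2440 × (6.69/14.29) = 8070 m³/day.

8070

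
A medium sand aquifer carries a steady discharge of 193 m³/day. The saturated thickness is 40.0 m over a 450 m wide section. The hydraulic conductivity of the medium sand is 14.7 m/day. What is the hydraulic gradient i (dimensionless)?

0.000729

Cross-sectional area A = 450 × 40.0 = 18000 m².
From Q = K·A·i, i = Q / (K·A) = 193 / (14.70 × 18000) = 0.0007294.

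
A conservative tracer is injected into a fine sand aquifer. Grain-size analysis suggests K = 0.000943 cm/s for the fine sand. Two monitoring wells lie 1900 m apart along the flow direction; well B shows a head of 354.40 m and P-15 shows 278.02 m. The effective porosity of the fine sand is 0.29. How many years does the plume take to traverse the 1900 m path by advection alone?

46.1

Convert K: 0.000943 cm/s × 864 = 0.8148 m/day.
Hydraulic gradient i = (354.40 − 278.02) / 1900 = 76.38 / 1900 = 0.04020.
Darcy flux q = K · i = 0.8148 × 0.04020 = 0.03275 m/day.
Seepage velocity v = q / n_e = 0.03275 / 0.29 = 0.1129 m/day.
Travel time t = L / v = 1900 / 0.1129 = 16823 days = 46.06 years.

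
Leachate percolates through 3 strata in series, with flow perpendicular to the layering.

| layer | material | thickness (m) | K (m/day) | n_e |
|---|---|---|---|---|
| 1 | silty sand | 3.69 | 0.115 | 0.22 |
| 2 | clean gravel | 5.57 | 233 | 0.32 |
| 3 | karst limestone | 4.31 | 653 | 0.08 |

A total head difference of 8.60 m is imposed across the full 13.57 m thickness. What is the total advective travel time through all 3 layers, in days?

11.0

With flow normal to the layers, continuity requires the same specific discharge q through every layer.
Σ(b_i/K_i) = 3.69/0.115 + 5.57/233 + 4.31/653 = 32.12 d.
q = Δh / Σ(b_i/K_i) = 8.60 / 32.12 = 0.2678 m/day.
In each layer the seepage velocity is v_i = q/n_i, so the layer transit time is t_i = b_i·n_i / q:
  layer 1 (silty sand): t_1 = 3.69 × 0.22 / 0.2678 = 3.032 d
  layer 2 (clean gravel): t_2 = 5.57 × 0.32 / 0.2678 = 6.657 d
  layer 3 (karst limestone): t_3 = 4.31 × 0.08 / 0.2678 = 1.288 d
Total t = Σ t_i = 10.98 days.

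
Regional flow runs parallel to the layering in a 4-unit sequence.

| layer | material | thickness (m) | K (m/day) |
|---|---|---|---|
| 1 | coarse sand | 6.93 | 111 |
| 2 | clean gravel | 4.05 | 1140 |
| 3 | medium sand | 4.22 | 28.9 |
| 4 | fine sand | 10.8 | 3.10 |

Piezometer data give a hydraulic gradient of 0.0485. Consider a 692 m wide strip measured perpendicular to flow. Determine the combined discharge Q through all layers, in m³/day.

186000

Flow is parallel to layering, so each bed carries its own Darcy discharge and the transmissivities add.
Σ(K_i·b_i) = 111×6.93 + 1140×4.05 + 28.9×4.22 + 3.10×10.8 = 5542 m²/day.
Hydraulic gradient i = 0.0485.
Q = Σ(K_i·b_i) · W · i = 5542 × 692 × 0.04850 = 1.860e+05 m³/day.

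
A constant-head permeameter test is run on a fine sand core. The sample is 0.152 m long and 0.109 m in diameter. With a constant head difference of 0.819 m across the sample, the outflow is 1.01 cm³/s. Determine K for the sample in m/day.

Cross-sectional area A = π·(d/2)² = π × (0.109/2)² = 0.009331 m².
Convert discharge: 1.01 cm³/s = 1.010e-06 m³/s.
Darcy's law rearranged: K = Q·L / (A·Δh) = 1.010e-06 × 0.152 / (0.009331 × 0.819) = 2.009e-05 m/s = 1.736 m/day.

1.74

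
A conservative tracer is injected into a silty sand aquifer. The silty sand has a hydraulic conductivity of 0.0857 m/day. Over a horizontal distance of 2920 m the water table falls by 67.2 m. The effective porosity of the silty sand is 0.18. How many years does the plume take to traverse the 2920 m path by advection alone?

730

Hydraulic gradient i = Δh / L = 67.2 / 2920 = 0.02301.
Darcy flux q = K · i = 0.08570 × 0.02301 = 0.001972 m/day.
Seepage velocity v = q / n_e = 0.001972 / 0.18 = 0.01096 m/day.
Travel time t = L / v = 2920 / 0.01096 = 2.665e+05 days = 729.6 years.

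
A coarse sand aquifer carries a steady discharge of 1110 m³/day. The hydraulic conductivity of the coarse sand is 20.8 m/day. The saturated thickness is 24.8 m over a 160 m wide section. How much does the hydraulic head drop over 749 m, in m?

Cross-sectional area A = 160 × 24.8 = 3968 m².
From Q = K·A·i, i = Q / (K·A) = 1110 / (20.80 × 3968) = 0.01345.
Head loss Δh = i · L = 0.01345 × 749 = 10.07 m.

10.1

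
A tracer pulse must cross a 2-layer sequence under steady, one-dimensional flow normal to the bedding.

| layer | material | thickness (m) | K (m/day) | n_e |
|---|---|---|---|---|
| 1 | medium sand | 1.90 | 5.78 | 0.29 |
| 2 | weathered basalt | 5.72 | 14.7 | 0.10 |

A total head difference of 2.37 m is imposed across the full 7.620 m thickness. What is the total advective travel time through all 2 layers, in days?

With flow normal to the layers, continuity requires the same specific discharge q through every layer.
Σ(b_i/K_i) = 1.90/5.78 + 5.72/14.7 = 0.7178 d.
q = Δh / Σ(b_i/K_i) = 2.37 / 0.7178 = 3.302 m/day.
In each layer the seepage velocity is v_i = q/n_i, so the layer transit time is t_i = b_i·n_i / q:
  layer 1 (medium sand): t_1 = 1.90 × 0.29 / 3.302 = 0.1669 d
  layer 2 (weathered basalt): t_2 = 5.72 × 0.10 / 3.302 = 0.1732 d
Total t = Σ t_i = 0.3401 days.

0.340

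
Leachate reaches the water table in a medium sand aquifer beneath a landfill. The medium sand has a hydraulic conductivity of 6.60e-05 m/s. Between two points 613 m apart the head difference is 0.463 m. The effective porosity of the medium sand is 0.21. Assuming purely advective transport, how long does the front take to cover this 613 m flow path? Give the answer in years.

Convert K: 6.60e-05 m/s × 86400 = 5.702 m/day.
Hydraulic gradient i = Δh / L = 0.463 / 613 = 0.0007553.
Darcy flux q = K · i = 5.702 × 0.0007553 = 0.004307 m/day.
Seepage velocity v = q / n_e = 0.004307 / 0.21 = 0.02051 m/day.
Travel time t = L / v = 613 / 0.02051 = 29888 days = 81.83 years.

81.8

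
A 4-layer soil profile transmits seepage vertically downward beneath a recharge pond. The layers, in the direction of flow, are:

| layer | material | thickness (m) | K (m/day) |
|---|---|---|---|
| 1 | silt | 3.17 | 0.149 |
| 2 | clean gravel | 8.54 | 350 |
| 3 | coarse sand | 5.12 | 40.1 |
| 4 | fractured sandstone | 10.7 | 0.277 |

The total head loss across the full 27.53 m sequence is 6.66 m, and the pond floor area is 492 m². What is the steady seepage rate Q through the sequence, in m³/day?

Flow is perpendicular to layering, so the layers act in series and the equivalent K is the thickness-weighted harmonic mean.
Total thickness L = 3.17 + 8.54 + 5.12 + 10.7 = 27.53 m.
Σ(b_i/K_i) = 3.17/0.149 + 8.54/350 + 5.12/40.1 + 10.7/0.277 = 60.06 d.
K_eq = L / Σ(b_i/K_i) = 27.53 / 60.06 = 0.4584 m/day.
Q = K_eq · A · (Δh/L) = 0.4584 × 492 × (6.66/27.53) = 54.56 m³/day.

54.6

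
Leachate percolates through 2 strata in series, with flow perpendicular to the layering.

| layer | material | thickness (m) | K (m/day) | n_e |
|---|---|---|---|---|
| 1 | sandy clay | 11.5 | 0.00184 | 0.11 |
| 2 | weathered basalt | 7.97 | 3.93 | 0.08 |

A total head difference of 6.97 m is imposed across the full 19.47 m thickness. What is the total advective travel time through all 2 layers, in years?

With flow normal to the layers, continuity requires the same specific discharge q through every layer.
Σ(b_i/K_i) = 11.5/0.00184 + 7.97/3.93 = 6252 d.
q = Δh / Σ(b_i/K_i) = 6.97 / 6252 = 0.001115 m/day.
In each layer the seepage velocity is v_i = q/n_i, so the layer transit time is t_i = b_i·n_i / q:
  layer 1 (sandy clay): t_1 = 11.5 × 0.11 / 0.001115 = 1135 d
  layer 2 (weathered basalt): t_2 = 7.97 × 0.08 / 0.001115 = 571.9 d
Total t = Σ t_i = 1707 days = 4.672 years.

4.67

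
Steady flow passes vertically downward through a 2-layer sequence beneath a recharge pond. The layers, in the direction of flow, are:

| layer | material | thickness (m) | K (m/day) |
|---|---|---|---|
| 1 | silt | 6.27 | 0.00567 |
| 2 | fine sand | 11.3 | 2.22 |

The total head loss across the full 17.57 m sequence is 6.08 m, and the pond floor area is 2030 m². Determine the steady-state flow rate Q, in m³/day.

Flow is perpendicular to layering, so the layers act in series and the equivalent K is the thickness-weighted harmonic mean.
Total thickness L = 6.27 + 11.3 = 17.57 m.
Σ(b_i/K_i) = 6.27/0.00567 + 11.3/2.22 = 1111 d.
K_eq = L / Σ(b_i/K_i) = 17.57 / 1111 = 0.01582 m/day.
Q = K_eq · A · (Δh/L) = 0.01582 × 2030 × (6.08/17.57) = 11.11 m³/day.

11.1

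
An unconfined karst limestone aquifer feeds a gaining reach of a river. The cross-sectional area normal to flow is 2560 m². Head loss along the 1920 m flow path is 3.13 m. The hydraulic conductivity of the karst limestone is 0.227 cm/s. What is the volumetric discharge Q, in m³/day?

819

Convert K: 0.227 cm/s × 864 = 196.1 m/day.
Hydraulic gradient i = Δh / L = 3.13 / 1920 = 0.001630.
Darcy's law: Q = K · A · i = 196.1 × 2560 × 0.001630 = 818.5 m³/day.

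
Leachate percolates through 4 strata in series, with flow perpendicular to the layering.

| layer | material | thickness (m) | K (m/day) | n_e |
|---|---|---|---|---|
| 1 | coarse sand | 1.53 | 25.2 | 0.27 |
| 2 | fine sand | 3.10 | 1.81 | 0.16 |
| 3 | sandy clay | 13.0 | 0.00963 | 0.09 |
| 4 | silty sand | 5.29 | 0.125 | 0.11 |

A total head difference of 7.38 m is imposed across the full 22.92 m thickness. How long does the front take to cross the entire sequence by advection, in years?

With flow normal to the layers, continuity requires the same specific discharge q through every layer.
Σ(b_i/K_i) = 1.53/25.2 + 3.10/1.81 + 13.0/0.00963 + 5.29/0.125 = 1394 d.
q = Δh / Σ(b_i/K_i) = 7.38 / 1394 = 0.005294 m/day.
In each layer the seepage velocity is v_i = q/n_i, so the layer transit time is t_i = b_i·n_i / q:
  layer 1 (coarse sand): t_1 = 1.53 × 0.27 / 0.005294 = 78.03 d
  layer 2 (fine sand): t_2 = 3.10 × 0.16 / 0.005294 = 93.69 d
  layer 3 (sandy clay): t_3 = 13.0 × 0.09 / 0.005294 = 221.0 d
  layer 4 (silty sand): t_4 = 5.29 × 0.11 / 0.005294 = 109.9 d
Total t = Σ t_i = 502.6 days = 1.376 years.

1.38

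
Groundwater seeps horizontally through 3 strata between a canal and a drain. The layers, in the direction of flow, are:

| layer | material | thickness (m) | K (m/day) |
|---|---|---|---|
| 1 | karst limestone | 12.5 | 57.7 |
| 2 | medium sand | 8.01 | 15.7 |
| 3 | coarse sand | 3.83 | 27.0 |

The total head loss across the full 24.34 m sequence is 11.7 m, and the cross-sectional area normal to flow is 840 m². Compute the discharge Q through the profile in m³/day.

Flow is perpendicular to layering, so the layers act in series and the equivalent K is the thickness-weighted harmonic mean.
Total thickness L = 12.5 + 8.01 + 3.83 = 24.34 m.
Σ(b_i/K_i) = 12.5/57.7 + 8.01/15.7 + 3.83/27.0 = 0.8687 d.
K_eq = L / Σ(b_i/K_i) = 24.34 / 0.8687 = 28.02 m/day.
Q = K_eq · A · (Δh/L) = 28.02 × 840 × (11.7/24.34) = 11314 m³/day.

11300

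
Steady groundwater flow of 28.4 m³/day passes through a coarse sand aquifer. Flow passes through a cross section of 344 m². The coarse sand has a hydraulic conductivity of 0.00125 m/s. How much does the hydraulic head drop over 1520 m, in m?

1.16

Convert K: 0.00125 m/s × 86400 = 108.0 m/day.
From Q = K·A·i, i = Q / (K·A) = 28.4 / (108.0 × 344.0) = 0.0007644.
Head loss Δh = i · L = 0.0007644 × 1520 = 1.162 m.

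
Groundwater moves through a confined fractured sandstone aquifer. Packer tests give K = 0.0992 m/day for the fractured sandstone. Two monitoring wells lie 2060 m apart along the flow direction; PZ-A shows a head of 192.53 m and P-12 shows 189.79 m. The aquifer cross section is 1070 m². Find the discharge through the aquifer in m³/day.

Hydraulic gradient i = (192.53 − 189.79) / 2060 = 2.74 / 2060 = 0.001330.
Darcy's law: Q = K · A · i = 0.09920 × 1070 × 0.001330 = 0.1412 m³/day.

0.141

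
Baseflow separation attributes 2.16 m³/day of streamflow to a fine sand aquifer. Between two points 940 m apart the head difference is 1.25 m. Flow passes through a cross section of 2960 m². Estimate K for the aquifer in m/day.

0.549

Hydraulic gradient i = Δh / L = 1.25 / 940 = 0.001330.
From Q = K·A·i, K = Q / (A·i) = 2.16 / (2960 × 0.001330) = 0.5488 m/day.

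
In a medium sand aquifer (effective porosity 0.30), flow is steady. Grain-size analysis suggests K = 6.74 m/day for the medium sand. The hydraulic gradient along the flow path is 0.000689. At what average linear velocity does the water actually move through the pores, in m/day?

0.0155

Hydraulic gradient i = 0.000689.
Darcy flux q = K · i = 6.740 × 0.0006890 = 0.004644 m/day.
Seepage velocity v = q / n_e = 0.004644 / 0.30 = 0.01548 m/day.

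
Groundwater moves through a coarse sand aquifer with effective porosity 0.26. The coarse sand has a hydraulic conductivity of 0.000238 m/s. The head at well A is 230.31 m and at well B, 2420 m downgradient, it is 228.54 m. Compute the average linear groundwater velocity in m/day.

0.0578

Convert K: 0.000238 m/s × 86400 = 20.56 m/day.
Hydraulic gradient i = (230.31 − 228.54) / 2420 = 1.77 / 2420 = 0.0007314.
Darcy flux q = K · i = 20.56 × 0.0007314 = 0.01504 m/day.
Seepage velocity v = q / n_e = 0.01504 / 0.26 = 0.05785 m/day.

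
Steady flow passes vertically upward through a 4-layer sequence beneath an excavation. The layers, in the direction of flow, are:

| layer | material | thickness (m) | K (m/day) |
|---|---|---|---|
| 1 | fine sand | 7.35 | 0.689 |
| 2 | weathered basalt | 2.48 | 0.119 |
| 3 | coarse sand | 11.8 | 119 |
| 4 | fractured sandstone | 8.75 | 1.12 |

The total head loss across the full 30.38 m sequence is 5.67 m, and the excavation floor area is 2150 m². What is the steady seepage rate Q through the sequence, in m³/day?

Flow is perpendicular to layering, so the layers act in series and the equivalent K is the thickness-weighted harmonic mean.
Total thickness L = 7.35 + 2.48 + 11.8 + 8.75 = 30.38 m.
Σ(b_i/K_i) = 7.35/0.689 + 2.48/0.119 + 11.8/119 + 8.75/1.12 = 39.42 d.
K_eq = L / Σ(b_i/K_i) = 30.38 / 39.42 = 0.7707 m/day.
Q = K_eq · A · (Δh/L) = 0.7707 × 2150 × (5.67/30.38) = 309.2 m³/day.

309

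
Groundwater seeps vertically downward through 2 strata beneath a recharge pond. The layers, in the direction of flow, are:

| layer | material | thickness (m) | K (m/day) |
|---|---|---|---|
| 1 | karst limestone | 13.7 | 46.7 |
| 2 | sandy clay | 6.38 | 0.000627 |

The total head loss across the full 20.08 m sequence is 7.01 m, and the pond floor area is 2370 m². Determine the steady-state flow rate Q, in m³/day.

1.63

Flow is perpendicular to layering, so the layers act in series and the equivalent K is the thickness-weighted harmonic mean.
Total thickness L = 13.7 + 6.38 = 20.08 m.
Σ(b_i/K_i) = 13.7/46.7 + 6.38/0.000627 = 10176 d.
K_eq = L / Σ(b_i/K_i) = 20.08 / 10176 = 0.001973 m/day.
Q = K_eq · A · (Δh/L) = 0.001973 × 2370 × (7.01/20.08) = 1.633 m³/day.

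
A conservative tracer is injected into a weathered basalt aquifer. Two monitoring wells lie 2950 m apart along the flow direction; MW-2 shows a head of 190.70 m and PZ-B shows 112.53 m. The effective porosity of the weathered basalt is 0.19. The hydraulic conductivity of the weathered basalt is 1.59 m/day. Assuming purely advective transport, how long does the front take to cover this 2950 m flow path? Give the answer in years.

Hydraulic gradient i = (190.70 − 112.53) / 2950 = 78.17 / 2950 = 0.02650.
Darcy flux q = K · i = 1.590 × 0.02650 = 0.04213 m/day.
Seepage velocity v = q / n_e = 0.04213 / 0.19 = 0.2217 m/day.
Travel time t = L / v = 2950 / 0.2217 = 13303 days = 36.42 years.

36.4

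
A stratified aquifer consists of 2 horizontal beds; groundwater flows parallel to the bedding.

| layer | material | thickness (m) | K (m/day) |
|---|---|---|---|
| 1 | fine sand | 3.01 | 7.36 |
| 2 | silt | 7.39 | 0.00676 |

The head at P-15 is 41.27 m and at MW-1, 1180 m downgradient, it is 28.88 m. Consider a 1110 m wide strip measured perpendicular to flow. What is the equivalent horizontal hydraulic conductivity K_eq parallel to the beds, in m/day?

Flow is parallel to layering, so each bed carries its own Darcy discharge and the transmissivities add.
Σ(K_i·b_i) = 7.36×3.01 + 0.00676×7.39 = 22.20 m²/day.
Total thickness b = 10.40 m, so K_eq = Σ(K_i·b_i)/b = 2.135 m/day.

2.13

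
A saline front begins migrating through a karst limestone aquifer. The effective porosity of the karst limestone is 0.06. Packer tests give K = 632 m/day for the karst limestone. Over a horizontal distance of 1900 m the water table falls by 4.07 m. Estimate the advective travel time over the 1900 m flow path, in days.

84.2

Hydraulic gradient i = Δh / L = 4.07 / 1900 = 0.002142.
Darcy flux q = K · i = 632.0 × 0.002142 = 1.354 m/day.
Seepage velocity v = q / n_e = 1.354 / 0.06 = 22.56 m/day.
Travel time t = L / v = 1900 / 22.56 = 84.21 days.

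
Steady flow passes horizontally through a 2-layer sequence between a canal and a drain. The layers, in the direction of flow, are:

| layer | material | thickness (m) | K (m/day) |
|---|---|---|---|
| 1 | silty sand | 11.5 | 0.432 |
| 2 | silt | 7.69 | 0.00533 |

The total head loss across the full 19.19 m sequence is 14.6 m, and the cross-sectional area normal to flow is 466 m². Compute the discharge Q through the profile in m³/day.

4.63

Flow is perpendicular to layering, so the layers act in series and the equivalent K is the thickness-weighted harmonic mean.
Total thickness L = 11.5 + 7.69 = 19.19 m.
Σ(b_i/K_i) = 11.5/0.432 + 7.69/0.00533 = 1469 d.
K_eq = L / Σ(b_i/K_i) = 19.19 / 1469 = 0.01306 m/day.
Q = K_eq · A · (Δh/L) = 0.01306 × 466 × (14.6/19.19) = 4.630 m³/day.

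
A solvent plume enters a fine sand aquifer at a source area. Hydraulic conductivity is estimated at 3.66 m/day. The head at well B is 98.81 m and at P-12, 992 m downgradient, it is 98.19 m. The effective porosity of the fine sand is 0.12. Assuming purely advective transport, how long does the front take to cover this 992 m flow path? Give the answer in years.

142

Hydraulic gradient i = (98.81 − 98.19) / 992 = 0.62 / 992 = 0.0006250.
Darcy flux q = K · i = 3.660 × 0.0006250 = 0.002288 m/day.
Seepage velocity v = q / n_e = 0.002288 / 0.12 = 0.01906 m/day.
Travel time t = L / v = 992 / 0.01906 = 52039 days = 142.5 years.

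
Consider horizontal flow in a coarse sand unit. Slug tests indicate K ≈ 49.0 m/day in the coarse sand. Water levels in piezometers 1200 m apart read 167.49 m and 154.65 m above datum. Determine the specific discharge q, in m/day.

0.524

Hydraulic gradient i = (167.49 − 154.65) / 1200 = 12.84 / 1200 = 0.01070.
Specific discharge q = K · i = 49.00 × 0.01070 = 0.5243 m/day.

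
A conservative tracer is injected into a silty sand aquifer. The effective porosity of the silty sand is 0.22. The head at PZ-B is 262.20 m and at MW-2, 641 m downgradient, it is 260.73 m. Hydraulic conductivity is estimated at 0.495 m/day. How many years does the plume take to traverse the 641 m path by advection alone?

Hydraulic gradient i = (262.20 − 260.73) / 641 = 1.47 / 641 = 0.002293.
Darcy flux q = K · i = 0.4950 × 0.002293 = 0.001135 m/day.
Seepage velocity v = q / n_e = 0.001135 / 0.22 = 0.005160 m/day.
Travel time t = L / v = 641 / 0.005160 = 1.242e+05 days = 340.1 years.

340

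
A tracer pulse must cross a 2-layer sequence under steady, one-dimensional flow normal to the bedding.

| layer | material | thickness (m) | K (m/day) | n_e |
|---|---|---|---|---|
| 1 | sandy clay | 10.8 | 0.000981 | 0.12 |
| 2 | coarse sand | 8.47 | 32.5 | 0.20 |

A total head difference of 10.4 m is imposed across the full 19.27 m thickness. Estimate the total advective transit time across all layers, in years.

With flow normal to the layers, continuity requires the same specific discharge q through every layer.
Σ(b_i/K_i) = 10.8/0.000981 + 8.47/32.5 = 11009 d.
q = Δh / Σ(b_i/K_i) = 10.4 / 11009 = 0.0009446 m/day.
In each layer the seepage velocity is v_i = q/n_i, so the layer transit time is t_i = b_i·n_i / q:
  layer 1 (sandy clay): t_1 = 10.8 × 0.12 / 0.0009446 = 1372 d
  layer 2 (coarse sand): t_2 = 8.47 × 0.20 / 0.0009446 = 1793 d
Total t = Σ t_i = 3165 days = 8.666 years.

8.67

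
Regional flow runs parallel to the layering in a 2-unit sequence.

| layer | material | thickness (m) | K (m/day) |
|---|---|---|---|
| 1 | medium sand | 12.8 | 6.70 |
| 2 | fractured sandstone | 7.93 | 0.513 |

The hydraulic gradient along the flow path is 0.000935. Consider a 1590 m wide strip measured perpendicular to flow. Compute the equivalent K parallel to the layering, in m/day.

Flow is parallel to layering, so each bed carries its own Darcy discharge and the transmissivities add.
Σ(K_i·b_i) = 6.70×12.8 + 0.513×7.93 = 89.83 m²/day.
Total thickness b = 20.73 m, so K_eq = Σ(K_i·b_i)/b = 4.333 m/day.

4.33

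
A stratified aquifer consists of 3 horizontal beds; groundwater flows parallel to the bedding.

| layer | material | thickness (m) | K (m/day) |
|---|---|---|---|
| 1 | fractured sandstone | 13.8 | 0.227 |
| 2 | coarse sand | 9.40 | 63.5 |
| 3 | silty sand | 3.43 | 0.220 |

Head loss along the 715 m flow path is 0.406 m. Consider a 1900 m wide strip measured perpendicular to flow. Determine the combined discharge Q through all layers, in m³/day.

648

Flow is parallel to layering, so each bed carries its own Darcy discharge and the transmissivities add.
Σ(K_i·b_i) = 0.227×13.8 + 63.5×9.40 + 0.220×3.43 = 600.8 m²/day.
Hydraulic gradient i = Δh / L = 0.406 / 715 = 0.0005678.
Q = Σ(K_i·b_i) · W · i = 600.8 × 1900 × 0.0005678 = 648.2 m³/day.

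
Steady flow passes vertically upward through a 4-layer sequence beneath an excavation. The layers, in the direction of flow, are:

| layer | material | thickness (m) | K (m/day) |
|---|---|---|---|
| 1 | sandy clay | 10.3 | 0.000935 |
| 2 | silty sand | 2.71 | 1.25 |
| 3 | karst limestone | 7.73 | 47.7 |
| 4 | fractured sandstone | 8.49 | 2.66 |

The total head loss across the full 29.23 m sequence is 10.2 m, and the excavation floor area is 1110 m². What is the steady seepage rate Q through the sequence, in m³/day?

Flow is perpendicular to layering, so the layers act in series and the equivalent K is the thickness-weighted harmonic mean.
Total thickness L = 10.3 + 2.71 + 7.73 + 8.49 = 29.23 m.
Σ(b_i/K_i) = 10.3/0.000935 + 2.71/1.25 + 7.73/47.7 + 8.49/2.66 = 11022 d.
K_eq = L / Σ(b_i/K_i) = 29.23 / 11022 = 0.002652 m/day.
Q = K_eq · A · (Δh/L) = 0.002652 × 1110 × (10.2/29.23) = 1.027 m³/day.

1.03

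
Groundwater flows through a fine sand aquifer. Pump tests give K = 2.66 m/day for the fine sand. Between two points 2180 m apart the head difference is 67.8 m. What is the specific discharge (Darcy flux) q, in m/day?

0.0827

Hydraulic gradient i = Δh / L = 67.8 / 2180 = 0.03110.
Specific discharge q = K · i = 2.660 × 0.03110 = 0.08273 m/day.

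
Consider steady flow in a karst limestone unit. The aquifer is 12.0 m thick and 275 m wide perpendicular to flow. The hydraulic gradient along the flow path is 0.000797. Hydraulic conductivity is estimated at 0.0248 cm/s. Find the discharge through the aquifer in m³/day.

Convert K: 0.0248 cm/s × 864 = 21.43 m/day.
Cross-sectional area A = 275 × 12.0 = 3300 m².
Hydraulic gradient i = 0.000797.
Darcy's law: Q = K · A · i = 21.43 × 3300 × 0.0007970 = 56.36 m³/day.

56.4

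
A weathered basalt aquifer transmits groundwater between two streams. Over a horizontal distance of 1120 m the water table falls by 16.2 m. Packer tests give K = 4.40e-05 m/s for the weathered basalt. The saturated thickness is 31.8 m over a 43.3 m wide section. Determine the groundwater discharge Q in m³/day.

75.7

Convert K: 4.40e-05 m/s × 86400 = 3.802 m/day.
Cross-sectional area A = 43.3 × 31.8 = 1377 m².
Hydraulic gradient i = Δh / L = 16.2 / 1120 = 0.01446.
Darcy's law: Q = K · A · i = 3.802 × 1377 × 0.01446 = 75.71 m³/day.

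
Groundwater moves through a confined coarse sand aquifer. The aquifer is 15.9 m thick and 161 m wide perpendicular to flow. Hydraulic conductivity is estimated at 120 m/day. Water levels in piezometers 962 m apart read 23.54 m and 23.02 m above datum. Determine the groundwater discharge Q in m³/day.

166

Cross-sectional area A = 161 × 15.9 = 2560 m².
Hydraulic gradient i = (23.54 − 23.02) / 962 = 0.52 / 962 = 0.0005405.
Darcy's law: Q = K · A · i = 120.0 × 2560 × 0.0005405 = 166.0 m³/day.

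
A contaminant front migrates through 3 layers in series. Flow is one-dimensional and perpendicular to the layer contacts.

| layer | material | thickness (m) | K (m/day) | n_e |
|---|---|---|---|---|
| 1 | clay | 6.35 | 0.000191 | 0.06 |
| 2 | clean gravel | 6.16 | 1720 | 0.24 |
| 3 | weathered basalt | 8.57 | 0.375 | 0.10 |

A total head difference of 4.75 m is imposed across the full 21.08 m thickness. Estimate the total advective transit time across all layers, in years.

With flow normal to the layers, continuity requires the same specific discharge q through every layer.
Σ(b_i/K_i) = 6.35/0.000191 + 6.16/1720 + 8.57/0.375 = 33269 d.
q = Δh / Σ(b_i/K_i) = 4.75 / 33269 = 0.0001428 m/day.
In each layer the seepage velocity is v_i = q/n_i, so the layer transit time is t_i = b_i·n_i / q:
  layer 1 (clay): t_1 = 6.35 × 0.06 / 0.0001428 = 2669 d
  layer 2 (clean gravel): t_2 = 6.16 × 0.24 / 0.0001428 = 10355 d
  layer 3 (weathered basalt): t_3 = 8.57 × 0.10 / 0.0001428 = 6002 d
Total t = Σ t_i = 19026 days = 52.09 years.

52.1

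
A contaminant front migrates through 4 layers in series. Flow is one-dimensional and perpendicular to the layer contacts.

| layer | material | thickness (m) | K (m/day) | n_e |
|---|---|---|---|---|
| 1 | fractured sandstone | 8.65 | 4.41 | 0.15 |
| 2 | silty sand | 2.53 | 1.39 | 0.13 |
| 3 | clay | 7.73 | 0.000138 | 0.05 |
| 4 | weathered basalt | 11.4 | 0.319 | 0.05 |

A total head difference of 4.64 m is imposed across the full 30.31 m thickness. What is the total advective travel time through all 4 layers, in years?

85.4

With flow normal to the layers, continuity requires the same specific discharge q through every layer.
Σ(b_i/K_i) = 8.65/4.41 + 2.53/1.39 + 7.73/0.000138 + 11.4/0.319 = 56054 d.
q = Δh / Σ(b_i/K_i) = 4.64 / 56054 = 8.278e-05 m/day.
In each layer the seepage velocity is v_i = q/n_i, so the layer transit time is t_i = b_i·n_i / q:
  layer 1 (fractured sandstone): t_1 = 8.65 × 0.15 / 8.278e-05 = 15675 d
  layer 2 (silty sand): t_2 = 2.53 × 0.13 / 8.278e-05 = 3973 d
  layer 3 (clay): t_3 = 7.73 × 0.05 / 8.278e-05 = 4669 d
  layer 4 (weathered basalt): t_4 = 11.4 × 0.05 / 8.278e-05 = 6886 d
Total t = Σ t_i = 31203 days = 85.43 years.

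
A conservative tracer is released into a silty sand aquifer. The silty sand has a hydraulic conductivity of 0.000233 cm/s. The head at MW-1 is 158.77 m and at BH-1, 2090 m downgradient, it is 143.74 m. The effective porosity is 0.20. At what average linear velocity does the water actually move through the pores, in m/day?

Convert K: 0.000233 cm/s × 864 = 0.2013 m/day.
Hydraulic gradient i = (158.77 − 143.74) / 2090 = 15.03 / 2090 = 0.007191.
Darcy flux q = K · i = 0.2013 × 0.007191 = 0.001448 m/day.
Seepage velocity v = q / n_e = 0.001448 / 0.20 = 0.007239 m/day.

0.00724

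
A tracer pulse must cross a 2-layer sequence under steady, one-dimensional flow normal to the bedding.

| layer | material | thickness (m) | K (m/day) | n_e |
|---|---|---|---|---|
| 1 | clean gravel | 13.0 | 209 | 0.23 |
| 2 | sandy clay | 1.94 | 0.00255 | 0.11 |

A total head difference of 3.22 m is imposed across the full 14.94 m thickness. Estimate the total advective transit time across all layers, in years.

2.07

With flow normal to the layers, continuity requires the same specific discharge q through every layer.
Σ(b_i/K_i) = 13.0/209 + 1.94/0.00255 = 760.8 d.
q = Δh / Σ(b_i/K_i) = 3.22 / 760.8 = 0.004232 m/day.
In each layer the seepage velocity is v_i = q/n_i, so the layer transit time is t_i = b_i·n_i / q:
  layer 1 (clean gravel): t_1 = 13.0 × 0.23 / 0.004232 = 706.5 d
  layer 2 (sandy clay): t_2 = 1.94 × 0.11 / 0.004232 = 50.42 d
Total t = Σ t_i = 756.9 days = 2.072 years.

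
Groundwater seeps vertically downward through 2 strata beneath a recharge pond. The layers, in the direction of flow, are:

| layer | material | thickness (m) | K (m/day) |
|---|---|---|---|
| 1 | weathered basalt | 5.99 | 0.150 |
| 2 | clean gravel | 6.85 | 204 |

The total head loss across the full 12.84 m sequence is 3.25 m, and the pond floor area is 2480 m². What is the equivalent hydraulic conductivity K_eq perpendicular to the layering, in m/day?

0.321

Flow is perpendicular to layering, so the layers act in series and the equivalent K is the thickness-weighted harmonic mean.
Total thickness L = 5.99 + 6.85 = 12.84 m.
Σ(b_i/K_i) = 5.99/0.150 + 6.85/204 = 39.97 d.
K_eq = L / Σ(b_i/K_i) = 12.84 / 39.97 = 0.3213 m/day.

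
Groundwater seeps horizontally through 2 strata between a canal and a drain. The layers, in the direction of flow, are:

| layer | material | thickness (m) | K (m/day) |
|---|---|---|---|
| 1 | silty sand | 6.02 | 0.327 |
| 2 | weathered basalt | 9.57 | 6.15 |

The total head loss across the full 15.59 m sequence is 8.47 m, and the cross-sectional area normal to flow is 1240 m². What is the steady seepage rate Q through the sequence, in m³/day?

526

Flow is perpendicular to layering, so the layers act in series and the equivalent K is the thickness-weighted harmonic mean.
Total thickness L = 6.02 + 9.57 = 15.59 m.
Σ(b_i/K_i) = 6.02/0.327 + 9.57/6.15 = 19.97 d.
K_eq = L / Σ(b_i/K_i) = 15.59 / 19.97 = 0.7808 m/day.
Q = K_eq · A · (Δh/L) = 0.7808 × 1240 × (8.47/15.59) = 526.0 m³/day.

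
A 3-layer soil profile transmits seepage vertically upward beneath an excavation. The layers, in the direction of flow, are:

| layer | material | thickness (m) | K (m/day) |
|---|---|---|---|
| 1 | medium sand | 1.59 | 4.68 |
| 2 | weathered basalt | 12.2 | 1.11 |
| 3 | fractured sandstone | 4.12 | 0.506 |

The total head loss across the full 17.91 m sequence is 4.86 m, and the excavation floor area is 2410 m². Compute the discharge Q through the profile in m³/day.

601

Flow is perpendicular to layering, so the layers act in series and the equivalent K is the thickness-weighted harmonic mean.
Total thickness L = 1.59 + 12.2 + 4.12 = 17.91 m.
Σ(b_i/K_i) = 1.59/4.68 + 12.2/1.11 + 4.12/0.506 = 19.47 d.
K_eq = L / Σ(b_i/K_i) = 17.91 / 19.47 = 0.9197 m/day.
Q = K_eq · A · (Δh/L) = 0.9197 × 2410 × (4.86/17.91) = 601.5 m³/day.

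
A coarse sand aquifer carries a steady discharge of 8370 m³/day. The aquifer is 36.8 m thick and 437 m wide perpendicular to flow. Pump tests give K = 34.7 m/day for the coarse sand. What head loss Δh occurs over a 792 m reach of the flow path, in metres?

11.9

Cross-sectional area A = 437 × 36.8 = 16082 m².
From Q = K·A·i, i = Q / (K·A) = 8370 / (34.70 × 16082) = 0.01500.
Head loss Δh = i · L = 0.01500 × 792 = 11.88 m.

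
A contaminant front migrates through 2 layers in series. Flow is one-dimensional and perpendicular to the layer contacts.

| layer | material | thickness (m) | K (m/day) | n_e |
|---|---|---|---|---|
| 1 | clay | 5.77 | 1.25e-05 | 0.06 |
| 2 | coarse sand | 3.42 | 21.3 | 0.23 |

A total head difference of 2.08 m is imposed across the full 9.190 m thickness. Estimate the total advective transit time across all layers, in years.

With flow normal to the layers, continuity requires the same specific discharge q through every layer.
Σ(b_i/K_i) = 5.77/1.25e-05 + 3.42/21.3 = 4.616e+05 d.
q = Δh / Σ(b_i/K_i) = 2.08 / 4.616e+05 = 4.506e-06 m/day.
In each layer the seepage velocity is v_i = q/n_i, so the layer transit time is t_i = b_i·n_i / q:
  layer 1 (clay): t_1 = 5.77 × 0.06 / 4.506e-06 = 76830 d
  layer 2 (coarse sand): t_2 = 3.42 × 0.23 / 4.506e-06 = 1.746e+05 d
Total t = Σ t_i = 2.514e+05 days = 688.3 years.

688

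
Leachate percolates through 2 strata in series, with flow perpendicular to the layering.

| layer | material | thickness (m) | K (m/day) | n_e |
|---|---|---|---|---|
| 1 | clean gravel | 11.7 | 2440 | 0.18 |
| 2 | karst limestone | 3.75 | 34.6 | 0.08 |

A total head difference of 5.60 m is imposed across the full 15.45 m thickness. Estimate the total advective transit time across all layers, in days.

0.0486

With flow normal to the layers, continuity requires the same specific discharge q through every layer.
Σ(b_i/K_i) = 11.7/2440 + 3.75/34.6 = 0.1132 d.
q = Δh / Σ(b_i/K_i) = 5.60 / 0.1132 = 49.48 m/day.
In each layer the seepage velocity is v_i = q/n_i, so the layer transit time is t_i = b_i·n_i / q:
  layer 1 (clean gravel): t_1 = 11.7 × 0.18 / 49.48 = 0.04256 d
  layer 2 (karst limestone): t_2 = 3.75 × 0.08 / 49.48 = 0.006063 d
Total t = Σ t_i = 0.04863 days.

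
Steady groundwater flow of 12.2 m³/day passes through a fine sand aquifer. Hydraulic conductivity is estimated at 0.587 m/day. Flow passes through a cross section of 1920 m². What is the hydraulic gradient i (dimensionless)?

0.0108

From Q = K·A·i, i = Q / (K·A) = 12.2 / (0.5870 × 1920) = 0.01082.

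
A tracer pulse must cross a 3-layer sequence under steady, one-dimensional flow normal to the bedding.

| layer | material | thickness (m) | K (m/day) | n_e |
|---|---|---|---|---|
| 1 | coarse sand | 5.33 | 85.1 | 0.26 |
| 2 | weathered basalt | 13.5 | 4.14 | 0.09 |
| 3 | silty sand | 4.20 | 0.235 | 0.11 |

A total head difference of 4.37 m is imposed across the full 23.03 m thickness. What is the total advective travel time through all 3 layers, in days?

With flow normal to the layers, continuity requires the same specific discharge q through every layer.
Σ(b_i/K_i) = 5.33/85.1 + 13.5/4.14 + 4.20/0.235 = 21.20 d.
q = Δh / Σ(b_i/K_i) = 4.37 / 21.20 = 0.2062 m/day.
In each layer the seepage velocity is v_i = q/n_i, so the layer transit time is t_i = b_i·n_i / q:
  layer 1 (coarse sand): t_1 = 5.33 × 0.26 / 0.2062 = 6.722 d
  layer 2 (weathered basalt): t_2 = 13.5 × 0.09 / 0.2062 = 5.893 d
  layer 3 (silty sand): t_3 = 4.20 × 0.11 / 0.2062 = 2.241 d
Total t = Σ t_i = 14.86 days.

14.9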